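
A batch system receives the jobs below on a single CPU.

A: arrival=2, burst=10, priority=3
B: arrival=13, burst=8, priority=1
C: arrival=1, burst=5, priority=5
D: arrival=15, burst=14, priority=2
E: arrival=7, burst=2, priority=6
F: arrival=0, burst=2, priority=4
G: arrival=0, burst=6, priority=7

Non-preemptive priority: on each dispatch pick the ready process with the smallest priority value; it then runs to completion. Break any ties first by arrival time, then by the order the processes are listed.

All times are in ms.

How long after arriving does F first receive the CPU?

Timeline: | F 0-2 | A 2-12 | C 12-17 | B 17-25 | D 25-39 | E 39-41 | G 41-47 |
Completion: A=12  B=25  C=17  D=39  E=41  F=2  G=47
Response(F) = first start − arrival = 0 − 0 = 0

0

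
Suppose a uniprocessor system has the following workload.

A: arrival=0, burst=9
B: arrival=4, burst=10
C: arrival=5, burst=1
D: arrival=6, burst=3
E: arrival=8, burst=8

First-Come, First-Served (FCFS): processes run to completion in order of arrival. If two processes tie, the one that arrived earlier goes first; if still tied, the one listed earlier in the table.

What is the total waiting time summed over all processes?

48

Gantt: | A 0-9 | B 9-19 | C 19-20 | D 20-23 | E 23-31 |
Completion: A=9  B=19  C=20  D=23  E=31
Turnaround (C−A): A=9  B=15  C=15  D=17  E=23
Waiting = turnaround − burst: A=0, B=5, C=14, D=14, E=15
Total waiting = 0 + 5 + 14 + 14 + 15 = 48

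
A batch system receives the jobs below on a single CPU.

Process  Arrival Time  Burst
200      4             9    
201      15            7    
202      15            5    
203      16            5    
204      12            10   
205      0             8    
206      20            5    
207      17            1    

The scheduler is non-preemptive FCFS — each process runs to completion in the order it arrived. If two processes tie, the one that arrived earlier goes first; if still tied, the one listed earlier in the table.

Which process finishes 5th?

202

Gantt: | 205 0-8 | 200 8-17 | 204 17-27 | 201 27-34 | 202 34-39 | 203 39-44 | 207 44-45 | 206 45-50 |
Completion: 200=17  201=34  202=39  203=44  204=27  205=8  206=50  207=45
Turnaround (C−A): 200=13  201=19  202=24  203=28  204=15  205=8  206=30  207=28
Finish order: 205 → 200 → 204 → 201 → 202 → 203 → 207 → 206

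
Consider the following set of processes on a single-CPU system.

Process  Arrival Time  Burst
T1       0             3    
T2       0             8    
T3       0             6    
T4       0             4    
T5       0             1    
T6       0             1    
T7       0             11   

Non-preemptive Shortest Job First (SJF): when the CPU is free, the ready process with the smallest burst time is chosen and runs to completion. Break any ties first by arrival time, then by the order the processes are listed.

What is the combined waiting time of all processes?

Timeline: | T5 0-1 | T6 1-2 | T1 2-5 | T4 5-9 | T3 9-15 | T2 15-23 | T7 23-34 |
Completion: T1=5  T2=23  T3=15  T4=9  T5=1  T6=2  T7=34
Waiting = turnaround − burst: T1=2, T2=15, T3=9, T4=5, T5=0, T6=1, T7=23
Total waiting = 2 + 15 + 9 + 5 + 0 + 1 + 23 = 55

55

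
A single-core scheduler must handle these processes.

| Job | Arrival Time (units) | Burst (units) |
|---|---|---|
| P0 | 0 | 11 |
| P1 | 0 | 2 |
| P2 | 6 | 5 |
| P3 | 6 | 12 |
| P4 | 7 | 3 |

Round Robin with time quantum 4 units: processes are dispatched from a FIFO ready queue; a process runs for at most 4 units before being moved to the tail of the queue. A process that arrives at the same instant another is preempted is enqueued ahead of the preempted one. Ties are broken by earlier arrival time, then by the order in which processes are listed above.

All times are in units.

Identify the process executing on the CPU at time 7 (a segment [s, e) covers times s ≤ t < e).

Schedule: | P0 0-4 | P1 4-6 | P0 6-10 | P2 10-14 | P3 14-18 | P4 18-21 | P0 21-24 | P2 24-25 | P3 25-33 |
Completion: P0=24  P1=6  P2=25  P3=33  P4=21
Turnaround (C−A): P0=24  P1=6  P2=19  P3=27  P4=14

P0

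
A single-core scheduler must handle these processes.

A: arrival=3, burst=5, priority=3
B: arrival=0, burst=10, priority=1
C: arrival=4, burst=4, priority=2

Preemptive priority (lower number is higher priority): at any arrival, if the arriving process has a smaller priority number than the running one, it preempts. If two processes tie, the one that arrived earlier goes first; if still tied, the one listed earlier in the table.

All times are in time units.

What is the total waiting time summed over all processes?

Schedule: | B 0-10 | C 10-14 | A 14-19 |
Completion: A=19  B=10  C=14
Waiting = turnaround − burst: A=11, B=0, C=6
Total waiting = 11 + 0 + 6 = 17

17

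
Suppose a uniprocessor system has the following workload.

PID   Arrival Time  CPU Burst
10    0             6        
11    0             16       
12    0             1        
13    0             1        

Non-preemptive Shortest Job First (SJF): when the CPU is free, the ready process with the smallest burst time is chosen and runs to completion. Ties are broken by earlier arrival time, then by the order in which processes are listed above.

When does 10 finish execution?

Schedule: | 12 0-1 | 13 1-2 | 10 2-8 | 11 8-24 |
Completion: 10=8  11=24  12=1  13=2
Turnaround (C−A): 10=8  11=24  12=1  13=2

8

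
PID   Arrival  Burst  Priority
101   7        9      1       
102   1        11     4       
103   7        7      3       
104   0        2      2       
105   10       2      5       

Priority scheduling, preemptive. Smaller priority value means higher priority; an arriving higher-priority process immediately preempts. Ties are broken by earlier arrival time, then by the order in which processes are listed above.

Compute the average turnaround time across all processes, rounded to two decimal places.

15.20

Timeline: | 104 0-2 | 102 2-7 | 101 7-16 | 103 16-23 | 102 23-29 | 105 29-31 |
Completion: 101=16  102=29  103=23  104=2  105=31
Turnaround times: 101=9, 102=28, 103=16, 104=2, 105=21
Average turnaround = (9+28+16+2+21) / 5 = 76/5 = 15.20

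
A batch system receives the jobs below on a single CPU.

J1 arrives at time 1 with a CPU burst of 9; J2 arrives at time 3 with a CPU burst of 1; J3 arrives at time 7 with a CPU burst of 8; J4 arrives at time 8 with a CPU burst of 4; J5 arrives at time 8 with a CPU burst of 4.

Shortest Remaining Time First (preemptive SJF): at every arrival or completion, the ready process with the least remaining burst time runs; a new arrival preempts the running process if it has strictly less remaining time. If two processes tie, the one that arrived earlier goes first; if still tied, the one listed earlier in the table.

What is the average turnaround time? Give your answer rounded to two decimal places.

9.80

Gantt: | idle 0-1 | J1 1-3 | J2 3-4 | J1 4-11 | J4 11-15 | J5 15-19 | J3 19-27 |
Completion: J1=11  J2=4  J3=27  J4=15  J5=19
Turnaround times: J1=10, J2=1, J3=20, J4=7, J5=11
Average turnaround = (10+1+20+7+11) / 5 = 49/5 = 9.80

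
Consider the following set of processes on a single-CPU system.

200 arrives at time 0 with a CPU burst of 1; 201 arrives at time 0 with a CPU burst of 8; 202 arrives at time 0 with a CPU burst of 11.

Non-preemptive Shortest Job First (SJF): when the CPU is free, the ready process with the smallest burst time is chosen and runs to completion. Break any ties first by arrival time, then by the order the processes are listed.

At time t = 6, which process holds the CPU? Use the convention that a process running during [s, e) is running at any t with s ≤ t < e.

201

Schedule: | 200 0-1 | 201 1-9 | 202 9-20 |
Completion: 200=1  201=9  202=20
Turnaround (C−A): 200=1  201=9  202=20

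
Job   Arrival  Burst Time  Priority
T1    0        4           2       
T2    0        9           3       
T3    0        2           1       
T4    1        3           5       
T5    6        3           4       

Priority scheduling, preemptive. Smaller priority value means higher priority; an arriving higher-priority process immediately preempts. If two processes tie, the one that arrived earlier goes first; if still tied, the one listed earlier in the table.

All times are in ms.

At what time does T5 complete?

Timeline: | T3 0-2 | T1 2-6 | T2 6-15 | T5 15-18 | T4 18-21 |
Completion: T1=6  T2=15  T3=2  T4=21  T5=18

18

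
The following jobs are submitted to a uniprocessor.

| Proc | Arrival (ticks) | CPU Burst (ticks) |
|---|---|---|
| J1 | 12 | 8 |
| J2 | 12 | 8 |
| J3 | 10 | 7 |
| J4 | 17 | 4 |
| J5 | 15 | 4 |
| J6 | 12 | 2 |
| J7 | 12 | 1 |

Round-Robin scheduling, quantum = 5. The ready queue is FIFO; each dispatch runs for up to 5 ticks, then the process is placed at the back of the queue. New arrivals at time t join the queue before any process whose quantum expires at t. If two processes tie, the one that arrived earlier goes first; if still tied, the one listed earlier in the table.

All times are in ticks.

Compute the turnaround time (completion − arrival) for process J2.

Timeline: | idle 0-10 | J3 10-15 | J1 15-20 | J2 20-25 | J6 25-27 | J7 27-28 | J5 28-32 | J3 32-34 | J4 34-38 | J1 38-41 | J2 41-44 |
Completion: J1=41  J2=44  J3=34  J4=38  J5=32  J6=27  J7=28
Turnaround(J2) = completion − arrival = 44 − 12 = 32

32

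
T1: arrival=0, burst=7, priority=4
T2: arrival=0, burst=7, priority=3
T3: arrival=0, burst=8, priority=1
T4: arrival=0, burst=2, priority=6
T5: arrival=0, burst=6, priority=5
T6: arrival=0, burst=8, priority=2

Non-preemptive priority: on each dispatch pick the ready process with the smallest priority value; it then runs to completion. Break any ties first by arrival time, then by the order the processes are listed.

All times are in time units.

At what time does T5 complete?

36

Gantt: | T3 0-8 | T6 8-16 | T2 16-23 | T1 23-30 | T5 30-36 | T4 36-38 |
Completion: T1=30  T2=23  T3=8  T4=38  T5=36  T6=16
Turnaround (C−A): T1=30  T2=23  T3=8  T4=38  T5=36  T6=16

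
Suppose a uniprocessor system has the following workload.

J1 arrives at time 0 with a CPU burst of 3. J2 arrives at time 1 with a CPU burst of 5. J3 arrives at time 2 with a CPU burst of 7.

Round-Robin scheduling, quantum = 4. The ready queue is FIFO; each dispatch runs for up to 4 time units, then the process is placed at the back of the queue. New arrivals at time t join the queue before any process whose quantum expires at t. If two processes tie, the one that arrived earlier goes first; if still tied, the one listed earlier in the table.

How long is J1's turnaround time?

3

Timeline: | J1 0-3 | J2 3-7 | J3 7-11 | J2 11-12 | J3 12-15 |
Completion: J1=3  J2=12  J3=15
Turnaround(J1) = completion − arrival = 3 − 0 = 3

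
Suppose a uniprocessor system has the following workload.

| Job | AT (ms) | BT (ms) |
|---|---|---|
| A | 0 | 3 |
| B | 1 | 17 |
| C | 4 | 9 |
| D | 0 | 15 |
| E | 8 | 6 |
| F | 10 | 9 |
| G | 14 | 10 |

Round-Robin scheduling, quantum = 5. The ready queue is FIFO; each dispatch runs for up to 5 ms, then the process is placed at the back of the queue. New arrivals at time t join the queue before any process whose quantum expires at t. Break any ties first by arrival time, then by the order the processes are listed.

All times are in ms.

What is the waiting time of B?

Schedule: | A 0-3 | D 3-8 | B 8-13 | C 13-18 | E 18-23 | D 23-28 | F 28-33 | B 33-38 | G 38-43 | C 43-47 | E 47-48 | D 48-53 | F 53-57 | B 57-62 | G 62-67 | B 67-69 |
Completion: A=3  B=69  C=47  D=53  E=48  F=57  G=67
Turnaround (C−A): A=3  B=68  C=43  D=53  E=40  F=47  G=53
Waiting(B) = turnaround − burst = 68 − 17 = 51

51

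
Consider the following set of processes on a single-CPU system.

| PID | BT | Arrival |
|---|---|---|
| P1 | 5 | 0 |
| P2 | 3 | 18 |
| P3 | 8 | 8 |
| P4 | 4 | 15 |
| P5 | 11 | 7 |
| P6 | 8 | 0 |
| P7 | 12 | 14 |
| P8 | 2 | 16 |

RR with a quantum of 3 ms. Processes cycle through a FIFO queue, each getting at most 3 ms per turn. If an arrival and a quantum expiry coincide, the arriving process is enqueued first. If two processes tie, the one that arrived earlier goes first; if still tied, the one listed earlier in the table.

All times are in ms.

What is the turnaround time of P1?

8

Gantt: | P1 0-3 | P6 3-6 | P1 6-8 | P6 8-11 | P5 11-14 | P3 14-17 | P6 17-19 | P7 19-22 | P5 22-25 | P4 25-28 | P8 28-30 | P3 30-33 | P2 33-36 | P7 36-39 | P5 39-42 | P4 42-43 | P3 43-45 | P7 45-48 | P5 48-50 | P7 50-53 |
Completion: P1=8  P2=36  P3=45  P4=43  P5=50  P6=19  P7=53  P8=30
Turnaround (C−A): P1=8  P2=18  P3=37  P4=28  P5=43  P6=19  P7=39  P8=14
Turnaround(P1) = completion − arrival = 8 − 0 = 8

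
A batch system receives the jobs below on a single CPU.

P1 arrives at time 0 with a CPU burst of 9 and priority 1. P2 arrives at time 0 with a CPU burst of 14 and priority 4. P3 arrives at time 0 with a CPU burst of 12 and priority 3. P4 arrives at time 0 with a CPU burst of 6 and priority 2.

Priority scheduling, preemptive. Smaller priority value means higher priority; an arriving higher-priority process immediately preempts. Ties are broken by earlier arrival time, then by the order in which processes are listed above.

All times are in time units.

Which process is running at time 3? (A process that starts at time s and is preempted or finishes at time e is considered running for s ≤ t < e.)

P1

Timeline: | P1 0-9 | P4 9-15 | P3 15-27 | P2 27-41 |
Completion: P1=9  P2=41  P3=27  P4=15
Turnaround (C−A): P1=9  P2=41  P3=27  P4=15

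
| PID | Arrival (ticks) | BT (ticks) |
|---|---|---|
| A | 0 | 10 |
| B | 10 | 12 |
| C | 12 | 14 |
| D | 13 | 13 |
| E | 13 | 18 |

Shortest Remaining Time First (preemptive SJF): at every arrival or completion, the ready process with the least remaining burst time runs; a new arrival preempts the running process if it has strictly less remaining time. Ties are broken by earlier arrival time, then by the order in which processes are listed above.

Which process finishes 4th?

Timeline: | A 0-10 | B 10-22 | D 22-35 | C 35-49 | E 49-67 |
Completion: A=10  B=22  C=49  D=35  E=67
Turnaround (C−A): A=10  B=12  C=37  D=22  E=54
Finish order: A → B → D → C → E

C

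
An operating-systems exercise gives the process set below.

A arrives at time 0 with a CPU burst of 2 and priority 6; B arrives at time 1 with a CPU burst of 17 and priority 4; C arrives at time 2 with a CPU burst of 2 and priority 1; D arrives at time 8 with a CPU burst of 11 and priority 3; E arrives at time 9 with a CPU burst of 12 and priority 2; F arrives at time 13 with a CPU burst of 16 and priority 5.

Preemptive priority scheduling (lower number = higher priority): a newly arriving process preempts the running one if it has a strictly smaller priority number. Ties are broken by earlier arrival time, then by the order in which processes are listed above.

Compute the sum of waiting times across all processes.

Timeline: | A 0-1 | B 1-2 | C 2-4 | B 4-8 | D 8-9 | E 9-21 | D 21-31 | B 31-43 | F 43-59 | A 59-60 |
Completion: A=60  B=43  C=4  D=31  E=21  F=59
Turnaround (C−A): A=60  B=42  C=2  D=23  E=12  F=46
Waiting = turnaround − burst: A=58, B=25, C=0, D=12, E=0, F=30
Total waiting = 58 + 25 + 0 + 12 + 0 + 30 = 125

125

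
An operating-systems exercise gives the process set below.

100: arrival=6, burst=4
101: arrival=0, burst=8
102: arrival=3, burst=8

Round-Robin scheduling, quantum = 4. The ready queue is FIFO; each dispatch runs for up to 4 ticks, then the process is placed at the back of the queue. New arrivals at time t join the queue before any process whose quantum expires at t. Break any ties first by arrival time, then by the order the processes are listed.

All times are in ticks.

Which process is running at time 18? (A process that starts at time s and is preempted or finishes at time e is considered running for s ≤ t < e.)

102

Timeline: | 101 0-4 | 102 4-8 | 101 8-12 | 100 12-16 | 102 16-20 |
Completion: 100=16  101=12  102=20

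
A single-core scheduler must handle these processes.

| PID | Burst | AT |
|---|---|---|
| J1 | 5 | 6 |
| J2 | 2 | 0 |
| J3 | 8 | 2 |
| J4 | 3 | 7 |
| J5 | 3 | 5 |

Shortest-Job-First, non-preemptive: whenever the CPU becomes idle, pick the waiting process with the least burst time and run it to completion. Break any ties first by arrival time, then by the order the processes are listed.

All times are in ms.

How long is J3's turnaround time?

Timeline: | J2 0-2 | J3 2-10 | J5 10-13 | J4 13-16 | J1 16-21 |
Completion: J1=21  J2=2  J3=10  J4=16  J5=13
Turnaround(J3) = completion − arrival = 10 − 2 = 8

8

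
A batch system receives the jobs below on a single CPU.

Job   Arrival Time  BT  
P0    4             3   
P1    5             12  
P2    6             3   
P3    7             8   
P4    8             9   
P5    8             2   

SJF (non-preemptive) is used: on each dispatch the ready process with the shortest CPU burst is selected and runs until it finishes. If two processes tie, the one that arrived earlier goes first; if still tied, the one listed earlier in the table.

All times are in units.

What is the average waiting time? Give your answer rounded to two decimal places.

7.33

Schedule: | idle 0-4 | P0 4-7 | P2 7-10 | P5 10-12 | P3 12-20 | P4 20-29 | P1 29-41 |
Completion: P0=7  P1=41  P2=10  P3=20  P4=29  P5=12
Turnaround (C−A): P0=3  P1=36  P2=4  P3=13  P4=21  P5=4
Waiting times: P0=0, P1=24, P2=1, P3=5, P4=12, P5=2
Average waiting = (0+24+1+5+12+2) / 6 = 44/6 = 7.33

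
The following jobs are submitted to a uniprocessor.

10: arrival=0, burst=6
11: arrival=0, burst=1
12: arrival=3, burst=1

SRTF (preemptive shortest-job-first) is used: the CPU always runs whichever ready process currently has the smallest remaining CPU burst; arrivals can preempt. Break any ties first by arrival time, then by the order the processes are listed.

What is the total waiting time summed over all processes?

2

Schedule: | 11 0-1 | 10 1-3 | 12 3-4 | 10 4-8 |
Completion: 10=8  11=1  12=4
Waiting = turnaround − burst: 10=2, 11=0, 12=0
Total waiting = 2 + 0 + 0 = 2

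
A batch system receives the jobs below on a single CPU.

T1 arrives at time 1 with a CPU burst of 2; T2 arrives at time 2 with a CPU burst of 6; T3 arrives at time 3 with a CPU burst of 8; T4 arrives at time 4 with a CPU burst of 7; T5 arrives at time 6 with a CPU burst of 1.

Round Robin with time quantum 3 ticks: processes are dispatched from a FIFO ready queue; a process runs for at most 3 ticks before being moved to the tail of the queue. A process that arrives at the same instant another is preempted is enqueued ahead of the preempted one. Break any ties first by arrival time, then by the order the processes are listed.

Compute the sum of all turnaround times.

Schedule: | idle 0-1 | T1 1-3 | T2 3-6 | T3 6-9 | T4 9-12 | T5 12-13 | T2 13-16 | T3 16-19 | T4 19-22 | T3 22-24 | T4 24-25 |
Completion: T1=3  T2=16  T3=24  T4=25  T5=13
Turnaround (C−A): T1=2  T2=14  T3=21  T4=21  T5=7
Turnaround = completion − arrival: T1=2, T2=14, T3=21, T4=21, T5=7
Total turnaround = 2 + 14 + 21 + 21 + 7 = 65

65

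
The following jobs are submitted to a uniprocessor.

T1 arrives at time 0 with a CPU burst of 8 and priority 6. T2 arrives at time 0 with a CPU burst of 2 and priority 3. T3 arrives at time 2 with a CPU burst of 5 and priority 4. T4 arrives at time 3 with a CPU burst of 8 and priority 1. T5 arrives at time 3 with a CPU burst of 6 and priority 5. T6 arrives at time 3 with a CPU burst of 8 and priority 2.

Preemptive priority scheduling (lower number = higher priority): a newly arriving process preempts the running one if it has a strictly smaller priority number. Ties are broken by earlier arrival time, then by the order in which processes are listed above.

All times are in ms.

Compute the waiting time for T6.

Timeline: | T2 0-2 | T3 2-3 | T4 3-11 | T6 11-19 | T3 19-23 | T5 23-29 | T1 29-37 |
Completion: T1=37  T2=2  T3=23  T4=11  T5=29  T6=19
Turnaround (C−A): T1=37  T2=2  T3=21  T4=8  T5=26  T6=16
Waiting(T6) = turnaround − burst = 16 − 8 = 8

8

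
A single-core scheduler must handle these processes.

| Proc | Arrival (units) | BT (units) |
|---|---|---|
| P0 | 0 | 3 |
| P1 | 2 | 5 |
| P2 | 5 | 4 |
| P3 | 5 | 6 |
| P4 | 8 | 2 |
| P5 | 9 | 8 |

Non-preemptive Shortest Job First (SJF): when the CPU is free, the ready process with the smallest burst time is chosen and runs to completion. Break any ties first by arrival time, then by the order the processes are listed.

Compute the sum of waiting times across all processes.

Timeline: | P0 0-3 | P1 3-8 | P4 8-10 | P2 10-14 | P3 14-20 | P5 20-28 |
Completion: P0=3  P1=8  P2=14  P3=20  P4=10  P5=28
Turnaround (C−A): P0=3  P1=6  P2=9  P3=15  P4=2  P5=19
Waiting = turnaround − burst: P0=0, P1=1, P2=5, P3=9, P4=0, P5=11
Total waiting = 0 + 1 + 5 + 9 + 0 + 11 = 26

26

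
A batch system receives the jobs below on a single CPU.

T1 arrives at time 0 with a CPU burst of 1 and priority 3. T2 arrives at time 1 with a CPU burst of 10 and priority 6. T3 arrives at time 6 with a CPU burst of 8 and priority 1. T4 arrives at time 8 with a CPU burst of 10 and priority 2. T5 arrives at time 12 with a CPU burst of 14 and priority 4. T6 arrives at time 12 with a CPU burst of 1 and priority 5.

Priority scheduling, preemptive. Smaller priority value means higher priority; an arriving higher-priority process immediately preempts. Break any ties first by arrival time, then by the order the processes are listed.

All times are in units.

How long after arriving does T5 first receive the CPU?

12

Schedule: | T1 0-1 | T2 1-6 | T3 6-14 | T4 14-24 | T5 24-38 | T6 38-39 | T2 39-44 |
Completion: T1=1  T2=44  T3=14  T4=24  T5=38  T6=39
Turnaround (C−A): T1=1  T2=43  T3=8  T4=16  T5=26  T6=27
Response(T5) = first start − arrival = 24 − 12 = 12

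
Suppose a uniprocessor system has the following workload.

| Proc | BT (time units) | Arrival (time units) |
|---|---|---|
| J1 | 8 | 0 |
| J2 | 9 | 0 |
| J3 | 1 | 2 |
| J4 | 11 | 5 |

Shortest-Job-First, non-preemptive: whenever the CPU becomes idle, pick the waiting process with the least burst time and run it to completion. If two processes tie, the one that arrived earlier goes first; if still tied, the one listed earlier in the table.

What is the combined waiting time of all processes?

28

Gantt: | J1 0-8 | J3 8-9 | J2 9-18 | J4 18-29 |
Completion: J1=8  J2=18  J3=9  J4=29
Turnaround (C−A): J1=8  J2=18  J3=7  J4=24
Waiting = turnaround − burst: J1=0, J2=9, J3=6, J4=13
Total waiting = 0 + 9 + 6 + 13 = 28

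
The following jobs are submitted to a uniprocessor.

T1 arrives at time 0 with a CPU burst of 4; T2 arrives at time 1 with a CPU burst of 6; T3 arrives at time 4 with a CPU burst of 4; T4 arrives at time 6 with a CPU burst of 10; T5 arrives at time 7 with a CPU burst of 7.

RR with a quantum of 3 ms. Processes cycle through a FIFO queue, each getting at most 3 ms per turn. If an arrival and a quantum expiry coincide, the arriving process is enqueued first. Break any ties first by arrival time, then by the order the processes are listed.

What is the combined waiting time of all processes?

55

Schedule: | T1 0-3 | T2 3-6 | T1 6-7 | T3 7-10 | T4 10-13 | T2 13-16 | T5 16-19 | T3 19-20 | T4 20-23 | T5 23-26 | T4 26-29 | T5 29-30 | T4 30-31 |
Completion: T1=7  T2=16  T3=20  T4=31  T5=30
Turnaround (C−A): T1=7  T2=15  T3=16  T4=25  T5=23
Waiting = turnaround − burst: T1=3, T2=9, T3=12, T4=15, T5=16
Total waiting = 3 + 9 + 12 + 15 + 16 = 55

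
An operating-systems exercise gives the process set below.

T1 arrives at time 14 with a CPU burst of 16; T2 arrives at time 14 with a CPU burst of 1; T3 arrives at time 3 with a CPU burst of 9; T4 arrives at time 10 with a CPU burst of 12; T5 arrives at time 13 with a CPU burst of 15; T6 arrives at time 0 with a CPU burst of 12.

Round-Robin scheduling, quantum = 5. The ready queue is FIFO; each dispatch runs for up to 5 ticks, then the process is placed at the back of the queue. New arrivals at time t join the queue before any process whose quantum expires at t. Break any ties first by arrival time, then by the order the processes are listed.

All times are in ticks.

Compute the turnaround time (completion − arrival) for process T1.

Gantt: | T6 0-5 | T3 5-10 | T6 10-15 | T4 15-20 | T3 20-24 | T5 24-29 | T1 29-34 | T2 34-35 | T6 35-37 | T4 37-42 | T5 42-47 | T1 47-52 | T4 52-54 | T5 54-59 | T1 59-65 |
Completion: T1=65  T2=35  T3=24  T4=54  T5=59  T6=37
Turnaround (C−A): T1=51  T2=21  T3=21  T4=44  T5=46  T6=37
Turnaround(T1) = completion − arrival = 65 − 14 = 51

51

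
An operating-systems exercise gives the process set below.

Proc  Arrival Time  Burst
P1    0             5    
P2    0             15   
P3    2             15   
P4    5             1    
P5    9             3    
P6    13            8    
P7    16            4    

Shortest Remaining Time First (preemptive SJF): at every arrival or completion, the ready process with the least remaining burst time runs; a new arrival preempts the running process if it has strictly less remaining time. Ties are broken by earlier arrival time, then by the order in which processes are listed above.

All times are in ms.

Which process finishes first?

Gantt: | P1 0-5 | P4 5-6 | P2 6-9 | P5 9-12 | P2 12-13 | P6 13-16 | P7 16-20 | P6 20-25 | P2 25-36 | P3 36-51 |
Completion: P1=5  P2=36  P3=51  P4=6  P5=12  P6=25  P7=20
Turnaround (C−A): P1=5  P2=36  P3=49  P4=1  P5=3  P6=12  P7=4
Finish order: P1 → P4 → P5 → P7 → P6 → P2 → P3

P1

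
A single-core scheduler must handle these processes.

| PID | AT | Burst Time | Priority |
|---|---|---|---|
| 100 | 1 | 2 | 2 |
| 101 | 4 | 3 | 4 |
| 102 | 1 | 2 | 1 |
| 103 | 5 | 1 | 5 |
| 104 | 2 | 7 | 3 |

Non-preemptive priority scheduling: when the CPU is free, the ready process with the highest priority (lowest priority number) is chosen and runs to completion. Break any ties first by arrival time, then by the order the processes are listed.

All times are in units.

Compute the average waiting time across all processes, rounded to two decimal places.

Timeline: | idle 0-1 | 102 1-3 | 100 3-5 | 104 5-12 | 101 12-15 | 103 15-16 |
Completion: 100=5  101=15  102=3  103=16  104=12
Waiting times: 100=2, 101=8, 102=0, 103=10, 104=3
Average waiting = (2+8+0+10+3) / 5 = 23/5 = 4.60

4.60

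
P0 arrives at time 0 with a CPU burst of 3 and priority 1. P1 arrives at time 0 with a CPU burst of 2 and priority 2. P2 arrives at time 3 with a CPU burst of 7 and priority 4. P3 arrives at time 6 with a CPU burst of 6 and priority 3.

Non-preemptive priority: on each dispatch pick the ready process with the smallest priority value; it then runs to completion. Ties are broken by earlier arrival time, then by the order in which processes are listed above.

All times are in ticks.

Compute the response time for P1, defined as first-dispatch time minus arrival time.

Schedule: | P0 0-3 | P1 3-5 | P2 5-12 | P3 12-18 |
Completion: P0=3  P1=5  P2=12  P3=18
Turnaround (C−A): P0=3  P1=5  P2=9  P3=12
Response(P1) = first start − arrival = 3 − 0 = 3

3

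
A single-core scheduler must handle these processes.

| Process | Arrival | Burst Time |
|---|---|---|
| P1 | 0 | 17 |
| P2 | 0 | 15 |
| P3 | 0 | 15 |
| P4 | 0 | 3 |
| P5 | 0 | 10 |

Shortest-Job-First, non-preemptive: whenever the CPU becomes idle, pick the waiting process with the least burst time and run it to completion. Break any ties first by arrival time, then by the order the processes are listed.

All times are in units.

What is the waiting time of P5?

3

Gantt: | P4 0-3 | P5 3-13 | P2 13-28 | P3 28-43 | P1 43-60 |
Completion: P1=60  P2=28  P3=43  P4=3  P5=13
Turnaround (C−A): P1=60  P2=28  P3=43  P4=3  P5=13
Waiting(P5) = turnaround − burst = 13 − 10 = 3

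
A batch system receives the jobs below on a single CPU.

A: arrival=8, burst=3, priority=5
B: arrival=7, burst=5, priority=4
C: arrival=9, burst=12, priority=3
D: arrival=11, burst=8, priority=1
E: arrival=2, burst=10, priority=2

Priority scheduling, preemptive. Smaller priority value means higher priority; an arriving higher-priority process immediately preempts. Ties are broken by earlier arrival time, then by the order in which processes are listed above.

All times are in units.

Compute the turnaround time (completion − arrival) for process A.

Gantt: | idle 0-2 | E 2-11 | D 11-19 | E 19-20 | C 20-32 | B 32-37 | A 37-40 |
Completion: A=40  B=37  C=32  D=19  E=20
Turnaround (C−A): A=32  B=30  C=23  D=8  E=18
Turnaround(A) = completion − arrival = 40 − 8 = 32

32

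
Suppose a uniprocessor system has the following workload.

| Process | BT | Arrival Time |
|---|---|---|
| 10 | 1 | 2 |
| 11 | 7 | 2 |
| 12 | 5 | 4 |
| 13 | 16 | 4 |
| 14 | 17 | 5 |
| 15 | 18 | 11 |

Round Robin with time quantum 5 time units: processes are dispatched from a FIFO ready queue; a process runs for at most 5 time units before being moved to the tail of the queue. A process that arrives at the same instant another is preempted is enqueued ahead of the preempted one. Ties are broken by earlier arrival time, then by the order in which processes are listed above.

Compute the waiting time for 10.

Timeline: | idle 0-2 | 10 2-3 | 11 3-8 | 12 8-13 | 13 13-18 | 14 18-23 | 11 23-25 | 15 25-30 | 13 30-35 | 14 35-40 | 15 40-45 | 13 45-50 | 14 50-55 | 15 55-60 | 13 60-61 | 14 61-63 | 15 63-66 |
Completion: 10=3  11=25  12=13  13=61  14=63  15=66
Turnaround (C−A): 10=1  11=23  12=9  13=57  14=58  15=55
Waiting(10) = turnaround − burst = 1 − 1 = 0

0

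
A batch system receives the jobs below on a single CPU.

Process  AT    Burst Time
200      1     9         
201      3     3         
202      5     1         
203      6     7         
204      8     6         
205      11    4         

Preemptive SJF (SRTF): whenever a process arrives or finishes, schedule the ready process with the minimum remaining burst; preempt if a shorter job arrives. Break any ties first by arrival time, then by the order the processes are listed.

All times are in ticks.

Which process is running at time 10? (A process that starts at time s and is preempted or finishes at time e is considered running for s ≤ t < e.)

200

Timeline: | idle 0-1 | 200 1-3 | 201 3-6 | 202 6-7 | 200 7-14 | 205 14-18 | 204 18-24 | 203 24-31 |
Completion: 200=14  201=6  202=7  203=31  204=24  205=18
Turnaround (C−A): 200=13  201=3  202=2  203=25  204=16  205=7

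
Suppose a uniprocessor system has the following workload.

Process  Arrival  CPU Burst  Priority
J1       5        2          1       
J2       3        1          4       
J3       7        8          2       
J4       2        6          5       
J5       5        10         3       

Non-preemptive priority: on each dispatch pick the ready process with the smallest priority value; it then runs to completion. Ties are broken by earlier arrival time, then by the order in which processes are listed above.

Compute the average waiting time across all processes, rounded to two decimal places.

8.80

Gantt: | idle 0-2 | J4 2-8 | J1 8-10 | J3 10-18 | J5 18-28 | J2 28-29 |
Completion: J1=10  J2=29  J3=18  J4=8  J5=28
Waiting times: J1=3, J2=25, J3=3, J4=0, J5=13
Average waiting = (3+25+3+0+13) / 5 = 44/5 = 8.80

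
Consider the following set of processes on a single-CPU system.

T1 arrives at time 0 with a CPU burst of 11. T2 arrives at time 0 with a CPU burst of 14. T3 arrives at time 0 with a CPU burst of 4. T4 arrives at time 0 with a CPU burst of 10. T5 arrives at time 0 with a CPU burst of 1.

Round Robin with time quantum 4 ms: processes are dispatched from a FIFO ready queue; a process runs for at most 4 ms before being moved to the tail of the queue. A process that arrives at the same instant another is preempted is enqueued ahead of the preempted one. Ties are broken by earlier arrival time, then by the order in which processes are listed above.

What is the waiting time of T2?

26

Timeline: | T1 0-4 | T2 4-8 | T3 8-12 | T4 12-16 | T5 16-17 | T1 17-21 | T2 21-25 | T4 25-29 | T1 29-32 | T2 32-36 | T4 36-38 | T2 38-40 |
Completion: T1=32  T2=40  T3=12  T4=38  T5=17
Turnaround (C−A): T1=32  T2=40  T3=12  T4=38  T5=17
Waiting(T2) = turnaround − burst = 40 − 14 = 26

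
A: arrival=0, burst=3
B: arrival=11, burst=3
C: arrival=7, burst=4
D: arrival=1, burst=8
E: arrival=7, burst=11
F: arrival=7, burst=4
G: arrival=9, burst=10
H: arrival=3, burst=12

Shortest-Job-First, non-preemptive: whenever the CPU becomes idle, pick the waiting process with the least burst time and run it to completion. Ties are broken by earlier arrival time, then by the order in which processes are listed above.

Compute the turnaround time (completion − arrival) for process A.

Schedule: | A 0-3 | D 3-11 | B 11-14 | C 14-18 | F 18-22 | G 22-32 | E 32-43 | H 43-55 |
Completion: A=3  B=14  C=18  D=11  E=43  F=22  G=32  H=55
Turnaround(A) = completion − arrival = 3 − 0 = 3

3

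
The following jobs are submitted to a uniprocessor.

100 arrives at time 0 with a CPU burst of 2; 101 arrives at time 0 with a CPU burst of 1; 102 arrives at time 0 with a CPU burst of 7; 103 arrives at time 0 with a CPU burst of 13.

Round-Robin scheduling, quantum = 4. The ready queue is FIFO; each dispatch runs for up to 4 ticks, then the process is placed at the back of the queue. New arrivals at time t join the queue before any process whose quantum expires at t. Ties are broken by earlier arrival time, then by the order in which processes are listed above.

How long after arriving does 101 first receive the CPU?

Timeline: | 100 0-2 | 101 2-3 | 102 3-7 | 103 7-11 | 102 11-14 | 103 14-23 |
Completion: 100=2  101=3  102=14  103=23
Turnaround (C−A): 100=2  101=3  102=14  103=23
Response(101) = first start − arrival = 2 − 0 = 2

2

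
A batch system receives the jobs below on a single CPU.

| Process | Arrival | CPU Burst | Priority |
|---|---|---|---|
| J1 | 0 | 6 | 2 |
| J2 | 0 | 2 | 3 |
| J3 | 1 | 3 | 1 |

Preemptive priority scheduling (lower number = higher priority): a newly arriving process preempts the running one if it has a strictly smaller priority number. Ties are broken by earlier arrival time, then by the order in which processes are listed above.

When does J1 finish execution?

9

Schedule: | J1 0-1 | J3 1-4 | J1 4-9 | J2 9-11 |
Completion: J1=9  J2=11  J3=4
Turnaround (C−A): J1=9  J2=11  J3=3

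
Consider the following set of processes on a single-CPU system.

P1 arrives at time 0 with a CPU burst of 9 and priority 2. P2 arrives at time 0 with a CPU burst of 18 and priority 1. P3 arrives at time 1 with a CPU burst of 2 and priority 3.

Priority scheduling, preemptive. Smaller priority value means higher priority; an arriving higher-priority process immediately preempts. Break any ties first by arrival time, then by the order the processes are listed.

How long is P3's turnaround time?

Gantt: | P2 0-18 | P1 18-27 | P3 27-29 |
Completion: P1=27  P2=18  P3=29
Turnaround (C−A): P1=27  P2=18  P3=28
Turnaround(P3) = completion − arrival = 29 − 1 = 28

28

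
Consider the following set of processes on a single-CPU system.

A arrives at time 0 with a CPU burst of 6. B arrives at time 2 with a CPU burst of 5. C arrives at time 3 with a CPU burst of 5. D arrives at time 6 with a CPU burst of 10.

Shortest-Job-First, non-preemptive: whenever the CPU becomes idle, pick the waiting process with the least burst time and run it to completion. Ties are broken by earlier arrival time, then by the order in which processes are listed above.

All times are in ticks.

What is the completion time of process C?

16

Timeline: | A 0-6 | B 6-11 | C 11-16 | D 16-26 |
Completion: A=6  B=11  C=16  D=26
Turnaround (C−A): A=6  B=9  C=13  D=20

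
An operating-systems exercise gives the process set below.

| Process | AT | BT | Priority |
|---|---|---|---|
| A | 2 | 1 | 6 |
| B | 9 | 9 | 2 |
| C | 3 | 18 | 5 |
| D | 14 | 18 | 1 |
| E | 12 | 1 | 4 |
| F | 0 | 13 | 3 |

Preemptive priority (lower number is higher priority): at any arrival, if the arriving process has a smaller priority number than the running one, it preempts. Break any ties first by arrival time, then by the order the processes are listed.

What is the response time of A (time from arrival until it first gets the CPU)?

Schedule: | F 0-9 | B 9-14 | D 14-32 | B 32-36 | F 36-40 | E 40-41 | C 41-59 | A 59-60 |
Completion: A=60  B=36  C=59  D=32  E=41  F=40
Turnaround (C−A): A=58  B=27  C=56  D=18  E=29  F=40
Response(A) = first start − arrival = 59 − 2 = 57

57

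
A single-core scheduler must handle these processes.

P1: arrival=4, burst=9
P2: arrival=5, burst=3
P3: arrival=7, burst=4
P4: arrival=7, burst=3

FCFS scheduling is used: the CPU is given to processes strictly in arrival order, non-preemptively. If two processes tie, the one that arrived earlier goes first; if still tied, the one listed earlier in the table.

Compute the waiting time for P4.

13

Schedule: | idle 0-4 | P1 4-13 | P2 13-16 | P3 16-20 | P4 20-23 |
Completion: P1=13  P2=16  P3=20  P4=23
Waiting(P4) = turnaround − burst = 16 − 3 = 13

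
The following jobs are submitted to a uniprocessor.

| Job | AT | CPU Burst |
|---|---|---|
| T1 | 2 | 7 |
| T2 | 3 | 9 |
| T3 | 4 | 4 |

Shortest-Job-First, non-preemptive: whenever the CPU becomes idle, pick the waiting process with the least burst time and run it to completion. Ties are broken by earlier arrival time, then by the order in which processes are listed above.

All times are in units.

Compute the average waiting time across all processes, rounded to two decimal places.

5.00

Gantt: | idle 0-2 | T1 2-9 | T3 9-13 | T2 13-22 |
Completion: T1=9  T2=22  T3=13
Turnaround (C−A): T1=7  T2=19  T3=9
Waiting times: T1=0, T2=10, T3=5
Average waiting = (0+10+5) / 3 = 15/3 = 5.00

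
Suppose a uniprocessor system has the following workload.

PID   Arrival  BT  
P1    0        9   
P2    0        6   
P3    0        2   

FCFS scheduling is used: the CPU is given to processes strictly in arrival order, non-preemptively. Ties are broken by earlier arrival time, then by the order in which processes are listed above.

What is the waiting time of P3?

Timeline: | P1 0-9 | P2 9-15 | P3 15-17 |
Completion: P1=9  P2=15  P3=17
Turnaround (C−A): P1=9  P2=15  P3=17
Waiting(P3) = turnaround − burst = 17 − 2 = 15

15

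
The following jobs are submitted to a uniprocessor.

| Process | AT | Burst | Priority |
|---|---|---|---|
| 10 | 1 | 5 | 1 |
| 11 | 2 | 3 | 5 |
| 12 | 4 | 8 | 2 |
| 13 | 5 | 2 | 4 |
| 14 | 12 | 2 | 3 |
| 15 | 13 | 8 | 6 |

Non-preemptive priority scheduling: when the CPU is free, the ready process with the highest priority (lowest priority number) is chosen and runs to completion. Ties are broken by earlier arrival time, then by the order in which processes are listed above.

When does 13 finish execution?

18

Schedule: | idle 0-1 | 10 1-6 | 12 6-14 | 14 14-16 | 13 16-18 | 11 18-21 | 15 21-29 |
Completion: 10=6  11=21  12=14  13=18  14=16  15=29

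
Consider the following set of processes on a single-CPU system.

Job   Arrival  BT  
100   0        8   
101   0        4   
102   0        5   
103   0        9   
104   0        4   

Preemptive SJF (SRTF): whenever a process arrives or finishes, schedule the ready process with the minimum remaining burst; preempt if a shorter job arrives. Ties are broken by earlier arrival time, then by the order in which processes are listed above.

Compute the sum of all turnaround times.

76

Gantt: | 101 0-4 | 104 4-8 | 102 8-13 | 100 13-21 | 103 21-30 |
Completion: 100=21  101=4  102=13  103=30  104=8
Turnaround (C−A): 100=21  101=4  102=13  103=30  104=8
Turnaround = completion − arrival: 100=21, 101=4, 102=13, 103=30, 104=8
Total turnaround = 21 + 4 + 13 + 30 + 8 = 76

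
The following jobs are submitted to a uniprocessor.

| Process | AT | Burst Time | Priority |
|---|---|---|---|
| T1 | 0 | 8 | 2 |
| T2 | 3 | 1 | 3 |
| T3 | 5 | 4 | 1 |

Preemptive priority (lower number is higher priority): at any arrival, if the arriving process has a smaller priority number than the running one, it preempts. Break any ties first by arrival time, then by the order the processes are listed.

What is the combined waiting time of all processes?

Gantt: | T1 0-5 | T3 5-9 | T1 9-12 | T2 12-13 |
Completion: T1=12  T2=13  T3=9
Turnaround (C−A): T1=12  T2=10  T3=4
Waiting = turnaround − burst: T1=4, T2=9, T3=0
Total waiting = 4 + 9 + 0 = 13

13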